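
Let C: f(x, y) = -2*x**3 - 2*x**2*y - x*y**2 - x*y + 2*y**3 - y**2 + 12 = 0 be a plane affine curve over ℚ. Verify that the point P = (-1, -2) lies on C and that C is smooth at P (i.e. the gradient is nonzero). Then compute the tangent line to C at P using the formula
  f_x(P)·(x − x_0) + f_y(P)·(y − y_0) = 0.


Tangent line at P: -16*x + 23*y + 30 = 0.

Step 1: f(-1, -2) = 0, so P lies on C.
Step 2: partial derivatives
  f_x(x, y) = -6*x**2 - 4*x*y - y**2 - y, f_y(x, y) = -2*x**2 - 2*x*y - x + 6*y**2 - 2*y.
  f_x(P) = -16, f_y(P) = 23 (gradient nonzero, so P is smooth).
Step 3: tangent line at P: -16·(x − -1) + 23·(y − -2) = 0.
Expanding: -16*x + 23*y + 30 = 0.


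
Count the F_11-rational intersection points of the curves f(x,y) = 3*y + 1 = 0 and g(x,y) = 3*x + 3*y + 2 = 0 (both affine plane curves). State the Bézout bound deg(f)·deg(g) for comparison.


Common zeros: {(7, 7)}; count = 1; Bézout bound = 1.

deg(f) = 1, deg(g) = 1, so Bézout bound = 1.
Scan x ∈ F_11. For each x, list the y ∈ F_11 with f(x, y) ≡ 0 and those with g(x, y) ≡ 0 (mod 11); the common zeros in that column are the intersection.
  x = 0: f ≡ 0 at y ∈ {7}; g ≡ 0 at y ∈ {3}; common: ∅.
  x = 1: f ≡ 0 at y ∈ {7}; g ≡ 0 at y ∈ {2}; common: ∅.
  x = 2: f ≡ 0 at y ∈ {7}; g ≡ 0 at y ∈ {1}; common: ∅.
  x = 3: f ≡ 0 at y ∈ {7}; g ≡ 0 at y ∈ {0}; common: ∅.
  x = 4: f ≡ 0 at y ∈ {7}; g ≡ 0 at y ∈ {10}; common: ∅.
  x = 5: f ≡ 0 at y ∈ {7}; g ≡ 0 at y ∈ {9}; common: ∅.
  x = 6: f ≡ 0 at y ∈ {7}; g ≡ 0 at y ∈ {8}; common: ∅.
  x = 7: f ≡ 0 at y ∈ {7}; g ≡ 0 at y ∈ {7}; common: {7}.
  x = 8: f ≡ 0 at y ∈ {7}; g ≡ 0 at y ∈ {6}; common: ∅.
  x = 9: f ≡ 0 at y ∈ {7}; g ≡ 0 at y ∈ {5}; common: ∅.
  x = 10: f ≡ 0 at y ∈ {7}; g ≡ 0 at y ∈ {4}; common: ∅.
Collecting: common zeros = {(7, 7)}, so the count is 1.
Comparison with the Bézout bound: 1 ≤ 1 = deg(f)·deg(g), as expected for curves with no common component (the bound is attained).


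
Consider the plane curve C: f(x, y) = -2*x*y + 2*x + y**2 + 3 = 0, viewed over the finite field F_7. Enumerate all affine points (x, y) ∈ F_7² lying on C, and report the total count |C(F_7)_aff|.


Affine F_7-points: {(0, 2), (0, 5), (2, 0), (2, 4), (3, 3), (6, 6)}; count = 6.

For each of the 49 pairs (x, y) ∈ F_7², evaluate f(x, y) mod 7. Record the zeros.
  x = 0: [0↦3, 1↦4, 2↦0, 3↦5, 4↦5, 5↦0, 6↦4]  zeros at y ∈ {2, 5}
  x = 1: [0↦5, 1↦4, 2↦5, 3↦1, 4↦6, 5↦6, 6↦1]  zeros at y ∈ ∅
  x = 2: [0↦0, 1↦4, 2↦3, 3↦4, 4↦0, 5↦5, 6↦5]  zeros at y ∈ {0, 4}
  x = 3: [0↦2, 1↦4, 2↦1, 3↦0, 4↦1, 5↦4, 6↦2]  zeros at y ∈ {3}
  x = 4: [0↦4, 1↦4, 2↦6, 3↦3, 4↦2, 5↦3, 6↦6]  zeros at y ∈ ∅
  x = 5: [0↦6, 1↦4, 2↦4, 3↦6, 4↦3, 5↦2, 6↦3]  zeros at y ∈ ∅
  x = 6: [0↦1, 1↦4, 2↦2, 3↦2, 4↦4, 5↦1, 6↦0]  zeros at y ∈ {6}
Collecting zeros: affine points = {(0, 2), (0, 5), (2, 0), (2, 4), (3, 3), (6, 6)}.
Total count |C(F_7)_aff| = 6.


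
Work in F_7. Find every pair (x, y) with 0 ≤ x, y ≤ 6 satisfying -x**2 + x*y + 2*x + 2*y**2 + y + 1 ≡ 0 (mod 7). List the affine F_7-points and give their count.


Affine F_7-points: {(0, 5), (1, 2), (1, 4), (2, 3), (2, 6), (3, 2), (3, 3), (4, 0), (4, 1), (5, 0), (5, 4), (6, 1), (6, 6)}; count = 13.

For each of the 49 pairs (x, y) ∈ F_7², evaluate f(x, y) mod 7. Record the zeros.
  x = 0: [0↦1, 1↦4, 2↦4, 3↦1, 4↦2, 5↦0, 6↦2]  zeros at y ∈ {5}
  x = 1: [0↦2, 1↦6, 2↦0, 3↦5, 4↦0, 5↦6, 6↦2]  zeros at y ∈ {2, 4}
  x = 2: [0↦1, 1↦6, 2↦1, 3↦0, 4↦3, 5↦3, 6↦0]  zeros at y ∈ {3, 6}
  x = 3: [0↦5, 1↦4, 2↦0, 3↦0, 4↦4, 5↦5, 6↦3]  zeros at y ∈ {2, 3}
  x = 4: [0↦0, 1↦0, 2↦4, 3↦5, 4↦3, 5↦5, 6↦4]  zeros at y ∈ {0, 1}
  x = 5: [0↦0, 1↦1, 2↦6, 3↦1, 4↦0, 5↦3, 6↦3]  zeros at y ∈ {0, 4}
  x = 6: [0↦5, 1↦0, 2↦6, 3↦2, 4↦2, 5↦6, 6↦0]  zeros at y ∈ {1, 6}
Collecting zeros: affine points = {(0, 5), (1, 2), (1, 4), (2, 3), (2, 6), (3, 2), (3, 3), (4, 0), (4, 1), (5, 0), (5, 4), (6, 1), (6, 6)}.
Total count |C(F_7)_aff| = 13.


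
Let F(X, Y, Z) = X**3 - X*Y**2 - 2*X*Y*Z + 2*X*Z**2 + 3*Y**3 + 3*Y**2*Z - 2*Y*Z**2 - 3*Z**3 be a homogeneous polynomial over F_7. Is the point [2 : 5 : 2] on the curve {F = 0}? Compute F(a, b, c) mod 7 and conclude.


F(2,5,2) ≡ 3 (mod 7); P is NOT on the curve.

Evaluate F(2, 5, 2) term-by-term (mod 7).
  X**3 ↦ 1·8·1·1 = 8
  -X*Y**2 ↦ -1·2·25·1 = -50
  -2*X*Y*Z ↦ -2·2·5·2 = -40
  2*X*Z**2 ↦ 2·2·1·4 = 16
  3*Y**3 ↦ 3·1·125·1 = 375
  3*Y**2*Z ↦ 3·1·25·2 = 150
  -2*Y*Z**2 ↦ -2·1·5·4 = -40
  -3*Z**3 ↦ -3·1·1·8 = -24
Sum: F(2, 5, 2) = (8) + (-50) + (-40) + (16) + (375) + (150) + (-40) + (-24) = 395.
Reducing mod 7: 395 ≡ 3 (mod 7).
Since F(a, b, c) ≡ 3 ≠ 0 (mod 7), P does NOT lie on the curve.


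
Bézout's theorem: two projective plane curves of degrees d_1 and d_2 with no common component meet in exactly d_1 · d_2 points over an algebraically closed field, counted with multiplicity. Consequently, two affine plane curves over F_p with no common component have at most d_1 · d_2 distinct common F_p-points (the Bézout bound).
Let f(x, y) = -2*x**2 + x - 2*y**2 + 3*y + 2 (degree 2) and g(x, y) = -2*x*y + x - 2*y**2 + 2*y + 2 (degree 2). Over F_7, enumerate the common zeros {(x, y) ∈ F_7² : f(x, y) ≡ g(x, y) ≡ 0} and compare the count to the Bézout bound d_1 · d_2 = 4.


Common zeros: {(4, 2)}; count = 1; Bézout bound = 4.

deg(f) = 2, deg(g) = 2, so Bézout bound = 4.
Scan x ∈ F_7. For each x, list the y ∈ F_7 with f(x, y) ≡ 0 and those with g(x, y) ≡ 0 (mod 7); the common zeros in that column are the intersection.
  x = 0: f ≡ 0 at y ∈ {2, 3}; g ≡ 0 at y ∈ ∅; common: ∅.
  x = 1: f ≡ 0 at y ∈ ∅; g ≡ 0 at y ∈ ∅; common: ∅.
  x = 2: f ≡ 0 at y ∈ ∅; g ≡ 0 at y ∈ {1, 5}; common: ∅.
  x = 3: f ≡ 0 at y ∈ ∅; g ≡ 0 at y ∈ {6}; common: ∅.
  x = 4: f ≡ 0 at y ∈ {2, 3}; g ≡ 0 at y ∈ {2}; common: {2}.
  x = 5: f ≡ 0 at y ∈ {1, 4}; g ≡ 0 at y ∈ {0, 3}; common: ∅.
  x = 6: f ≡ 0 at y ∈ {1, 4}; g ≡ 0 at y ∈ ∅; common: ∅.
Collecting: common zeros = {(4, 2)}, so the count is 1.
Comparison with the Bézout bound: 1 ≤ 4 = deg(f)·deg(g), as expected for curves with no common component (the affine F_7-count falls short of the bound because intersections may lie at infinity, over extension fields, or carry multiplicity).


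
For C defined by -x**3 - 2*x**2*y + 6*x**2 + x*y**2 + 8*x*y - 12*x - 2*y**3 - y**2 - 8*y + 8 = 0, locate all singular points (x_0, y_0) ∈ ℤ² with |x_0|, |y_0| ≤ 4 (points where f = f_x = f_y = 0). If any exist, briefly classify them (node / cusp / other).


Singular points: {(2, 0)}; classification: cusp.

Compute partial derivatives:
  f_x = -3*x**2 - 4*x*y + 12*x + y**2 + 8*y - 12.
  f_y = -2*x**2 + 2*x*y + 8*x - 6*y**2 - 2*y - 8.
Scan x_0 ∈ {−4, ..., 4}. For each x_0, f_y(x_0, y) is a polynomial in y; find its integer roots y ∈ {−4, ..., 4}, then test f_x and f at those candidates.
  x = -4: f_y(-4, y) = -6*y**2 - 10*y - 72; no integer root y with |y| ≤ 4.
  x = -3: f_y(-3, y) = -6*y**2 - 8*y - 50; no integer root y with |y| ≤ 4.
  x = -2: f_y(-2, y) = -6*y**2 - 6*y - 32; no integer root y with |y| ≤ 4.
  x = -1: f_y(-1, y) = -6*y**2 - 4*y - 18; no integer root y with |y| ≤ 4.
  x = 0: f_y(0, y) = -6*y**2 - 2*y - 8; no integer root y with |y| ≤ 4.
  x = 1: f_y(1, y) = -6*y**2 - 2; no integer root y with |y| ≤ 4.
  x = 2: f_y(2, y) = -6*y**2 + 2*y; vanishes at y ∈ {0}. (2, 0): f_x = 0, f = 0 — SINGULAR.
  x = 3: f_y(3, y) = -6*y**2 + 4*y - 2; no integer root y with |y| ≤ 4.
  x = 4: f_y(4, y) = -6*y**2 + 6*y - 8; no integer root y with |y| ≤ 4.
Only singular point on the grid: (2, 0).
Classify: substitute x = 2 + u, y = 0 + v and expand: f = -u**3 - 2*u**2*v + u*v**2 - 2*v**3 + v**2.
No constant or linear terms (consistent with a singular point). Quadratic part: v**2. Cubic part: -u**3 - 2*u**2*v + u*v**2 - 2*v**3.
The quadratic part v**2 is a perfect square, so there is a single (double) tangent line v = 0, i.e. y = 0. Restricting the cubic part to that line (v = 0) leaves -u**3 ≠ 0, so f is not divisible by v and the branch is v² ≈ u**3 to lowest order — this is a cusp.
Classification: cusp.


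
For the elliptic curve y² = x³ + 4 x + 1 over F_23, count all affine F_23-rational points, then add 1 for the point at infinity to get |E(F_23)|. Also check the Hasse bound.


Affine points = {(0, 1), (0, 22), (1, 11), (1, 12), (4, 9), (4, 14), (5, 10), (5, 13), (7, 2), (7, 21), (8, 4), (8, 19), (10, 11), (10, 12), (12, 11), (12, 12), (14, 8), (14, 15), (15, 3), (15, 20), (19, 6), (19, 17), (20, 10), (20, 13), (21, 10), (21, 13)}; affine count = 26; |E(F_23)| = 27.

Discriminant check: Δ ∝ 4a³ + 27b² = 4·4³ + 27·1² = 4·64 + 27·1 ≡ 7 (mod 23). Nonzero ⇒ E is nonsingular.
For each x ∈ F_23, compute rhs = x³ + 4·x + 1 mod 23, then count y ∈ F_23 with y² ≡ rhs.
  x = 0: rhs = 1, matching y values: 1, 22 (2 points).
  x = 1: rhs = 6, matching y values: 11, 12 (2 points).
  x = 2: rhs = 17, matching y values: none (0 points).
  x = 3: rhs = 17, matching y values: none (0 points).
  x = 4: rhs = 12, matching y values: 9, 14 (2 points).
  x = 5: rhs = 8, matching y values: 10, 13 (2 points).
  x = 6: rhs = 11, matching y values: none (0 points).
  x = 7: rhs = 4, matching y values: 2, 21 (2 points).
  x = 8: rhs = 16, matching y values: 4, 19 (2 points).
  x = 9: rhs = 7, matching y values: none (0 points).
  x = 10: rhs = 6, matching y values: 11, 12 (2 points).
  x = 11: rhs = 19, matching y values: none (0 points).
  x = 12: rhs = 6, matching y values: 11, 12 (2 points).
  x = 13: rhs = 19, matching y values: none (0 points).
  x = 14: rhs = 18, matching y values: 8, 15 (2 points).
  x = 15: rhs = 9, matching y values: 3, 20 (2 points).
  x = 16: rhs = 21, matching y values: none (0 points).
  x = 17: rhs = 14, matching y values: none (0 points).
  x = 18: rhs = 17, matching y values: none (0 points).
  x = 19: rhs = 13, matching y values: 6, 17 (2 points).
  x = 20: rhs = 8, matching y values: 10, 13 (2 points).
  x = 21: rhs = 8, matching y values: 10, 13 (2 points).
  x = 22: rhs = 19, matching y values: none (0 points).
Total affine count: 26.
Full point count |E(F_23)| = 26 + 1 = 27.
Hasse bound: |27 − (23+1)| = |3| = 3 ≤ 2√23 ≈ 9.5917 ✓.


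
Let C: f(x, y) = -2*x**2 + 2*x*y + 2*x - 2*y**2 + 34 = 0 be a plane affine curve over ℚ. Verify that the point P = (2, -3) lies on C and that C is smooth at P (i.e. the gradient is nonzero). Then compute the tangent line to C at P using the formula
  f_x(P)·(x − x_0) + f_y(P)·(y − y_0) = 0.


Tangent line at P: -12*x + 16*y + 72 = 0.

Step 1: f(2, -3) = 0, so P lies on C.
Step 2: partial derivatives
  f_x(x, y) = -4*x + 2*y + 2, f_y(x, y) = 2*x - 4*y.
  f_x(P) = -12, f_y(P) = 16 (gradient nonzero, so P is smooth).
Step 3: tangent line at P: -12·(x − 2) + 16·(y − -3) = 0.
Expanding: -12*x + 16*y + 72 = 0.


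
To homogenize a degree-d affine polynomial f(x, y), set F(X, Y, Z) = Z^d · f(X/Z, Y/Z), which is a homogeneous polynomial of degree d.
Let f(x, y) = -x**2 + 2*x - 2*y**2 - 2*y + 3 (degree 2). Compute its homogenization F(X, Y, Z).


F(X, Y, Z) = -X**2 + 2*X*Z - 2*Y**2 - 2*Y*Z + 3*Z**2

deg(f) = 2.
Substitute x = X/Z, y = Y/Z into f, then multiply by Z^2.
  monomial -1·x^2·y^0 ↦ -1·X^2·Y^0·Z^0.
  monomial 2·x^1·y^0 ↦ 2·X^1·Y^0·Z^1.
  monomial -2·x^0·y^2 ↦ -2·X^0·Y^2·Z^0.
  monomial -2·x^0·y^1 ↦ -2·X^0·Y^1·Z^1.
  monomial 3·x^0·y^0 ↦ 3·X^0·Y^0·Z^2.
Collecting: F(X, Y, Z) = -X**2 + 2*X*Z - 2*Y**2 - 2*Y*Z + 3*Z**2.


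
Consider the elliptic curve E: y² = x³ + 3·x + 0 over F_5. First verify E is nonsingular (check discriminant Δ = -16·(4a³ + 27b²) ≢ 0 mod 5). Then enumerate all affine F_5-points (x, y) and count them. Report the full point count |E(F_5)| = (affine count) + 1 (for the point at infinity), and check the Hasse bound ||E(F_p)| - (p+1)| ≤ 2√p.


Affine points = {(0, 0), (1, 2), (1, 3), (2, 2), (2, 3), (3, 1), (3, 4), (4, 1), (4, 4)}; affine count = 9; |E(F_5)| = 10.

Discriminant check: Δ ∝ 4a³ + 27b² = 4·3³ + 27·0² = 4·27 + 27·0 ≡ 3 (mod 5). Nonzero ⇒ E is nonsingular.
For each x ∈ F_5, compute rhs = x³ + 3·x + 0 mod 5, then count y ∈ F_5 with y² ≡ rhs.
  x = 0: rhs = 0, matching y values: 0 (1 points).
  x = 1: rhs = 4, matching y values: 2, 3 (2 points).
  x = 2: rhs = 4, matching y values: 2, 3 (2 points).
  x = 3: rhs = 1, matching y values: 1, 4 (2 points).
  x = 4: rhs = 1, matching y values: 1, 4 (2 points).
Total affine count: 9.
Full point count |E(F_5)| = 9 + 1 = 10.
Hasse bound: |10 − (5+1)| = |4| = 4 ≤ 2√5 ≈ 4.4721 ✓.


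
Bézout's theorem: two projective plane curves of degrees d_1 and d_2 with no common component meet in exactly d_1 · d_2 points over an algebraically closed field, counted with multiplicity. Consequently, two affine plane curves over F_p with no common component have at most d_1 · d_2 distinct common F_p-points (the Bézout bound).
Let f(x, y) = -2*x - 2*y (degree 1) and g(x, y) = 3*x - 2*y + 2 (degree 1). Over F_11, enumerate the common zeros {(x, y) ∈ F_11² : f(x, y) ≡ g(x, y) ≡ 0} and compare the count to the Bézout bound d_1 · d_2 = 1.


Common zeros: {(4, 7)}; count = 1; Bézout bound = 1.

deg(f) = 1, deg(g) = 1, so Bézout bound = 1.
Scan x ∈ F_11. For each x, list the y ∈ F_11 with f(x, y) ≡ 0 and those with g(x, y) ≡ 0 (mod 11); the common zeros in that column are the intersection.
  x = 0: f ≡ 0 at y ∈ {0}; g ≡ 0 at y ∈ {1}; common: ∅.
  x = 1: f ≡ 0 at y ∈ {10}; g ≡ 0 at y ∈ {8}; common: ∅.
  x = 2: f ≡ 0 at y ∈ {9}; g ≡ 0 at y ∈ {4}; common: ∅.
  x = 3: f ≡ 0 at y ∈ {8}; g ≡ 0 at y ∈ {0}; common: ∅.
  x = 4: f ≡ 0 at y ∈ {7}; g ≡ 0 at y ∈ {7}; common: {7}.
  x = 5: f ≡ 0 at y ∈ {6}; g ≡ 0 at y ∈ {3}; common: ∅.
  x = 6: f ≡ 0 at y ∈ {5}; g ≡ 0 at y ∈ {10}; common: ∅.
  x = 7: f ≡ 0 at y ∈ {4}; g ≡ 0 at y ∈ {6}; common: ∅.
  x = 8: f ≡ 0 at y ∈ {3}; g ≡ 0 at y ∈ {2}; common: ∅.
  x = 9: f ≡ 0 at y ∈ {2}; g ≡ 0 at y ∈ {9}; common: ∅.
  x = 10: f ≡ 0 at y ∈ {1}; g ≡ 0 at y ∈ {5}; common: ∅.
Collecting: common zeros = {(4, 7)}, so the count is 1.
Comparison with the Bézout bound: 1 ≤ 1 = deg(f)·deg(g), as expected for curves with no common component (the bound is attained).


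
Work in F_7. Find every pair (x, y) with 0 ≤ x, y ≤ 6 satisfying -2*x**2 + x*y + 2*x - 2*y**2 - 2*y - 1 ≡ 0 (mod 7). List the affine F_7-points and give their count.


Affine F_7-points: {(1, 5), (2, 1), (2, 6), (3, 1), (3, 3), (4, 4), (6, 4), (6, 5)}; count = 8.

For each of the 49 pairs (x, y) ∈ F_7², evaluate f(x, y) mod 7. Record the zeros.
  x = 0: [0↦6, 1↦2, 2↦1, 3↦3, 4↦1, 5↦2, 6↦6]  zeros at y ∈ ∅
  x = 1: [0↦6, 1↦3, 2↦3, 3↦6, 4↦5, 5↦0, 6↦5]  zeros at y ∈ {5}
  x = 2: [0↦2, 1↦0, 2↦1, 3↦5, 4↦5, 5↦1, 6↦0]  zeros at y ∈ {1, 6}
  x = 3: [0↦1, 1↦0, 2↦2, 3↦0, 4↦1, 5↦5, 6↦5]  zeros at y ∈ {1, 3}
  x = 4: [0↦3, 1↦3, 2↦6, 3↦5, 4↦0, 5↦5, 6↦6]  zeros at y ∈ {4}
  x = 5: [0↦1, 1↦2, 2↦6, 3↦6, 4↦2, 5↦1, 6↦3]  zeros at y ∈ ∅
  x = 6: [0↦2, 1↦4, 2↦2, 3↦3, 4↦0, 5↦0, 6↦3]  zeros at y ∈ {4, 5}
Collecting zeros: affine points = {(1, 5), (2, 1), (2, 6), (3, 1), (3, 3), (4, 4), (6, 4), (6, 5)}.
Total count |C(F_7)_aff| = 8.


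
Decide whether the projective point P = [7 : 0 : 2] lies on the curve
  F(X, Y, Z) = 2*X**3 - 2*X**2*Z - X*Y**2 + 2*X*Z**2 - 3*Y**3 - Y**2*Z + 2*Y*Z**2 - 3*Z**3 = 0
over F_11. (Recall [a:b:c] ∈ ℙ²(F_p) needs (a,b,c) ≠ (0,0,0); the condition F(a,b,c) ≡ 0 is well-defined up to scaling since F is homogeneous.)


F(7,0,2) ≡ 5 (mod 11); P is NOT on the curve.

Evaluate F(7, 0, 2) term-by-term (mod 11).
  2*X**3 ↦ 2·343·1·1 = 686
  -2*X**2*Z ↦ -2·49·1·2 = -196
  -X*Y**2 ↦ -1·7·0·1 = 0
  2*X*Z**2 ↦ 2·7·1·4 = 56
  -3*Y**3 ↦ -3·1·0·1 = 0
  -Y**2*Z ↦ -1·1·0·2 = 0
  2*Y*Z**2 ↦ 2·1·0·4 = 0
  -3*Z**3 ↦ -3·1·1·8 = -24
Sum: F(7, 0, 2) = (686) + (-196) + (0) + (56) + (0) + (0) + (0) + (-24) = 522.
Reducing mod 11: 522 ≡ 5 (mod 11).
Since F(a, b, c) ≡ 5 ≠ 0 (mod 11), P does NOT lie on the curve.


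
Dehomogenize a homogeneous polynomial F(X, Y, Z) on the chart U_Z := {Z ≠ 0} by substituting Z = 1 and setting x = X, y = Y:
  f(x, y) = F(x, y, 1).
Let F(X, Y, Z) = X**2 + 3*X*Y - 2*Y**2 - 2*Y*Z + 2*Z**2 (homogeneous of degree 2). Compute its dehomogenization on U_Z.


f(x, y) = x**2 + 3*x*y - 2*y**2 - 2*y + 2

On U_Z we set Z = 1. Each monomial c·X^i·Y^j·Z^k in F becomes c·x^i·y^j·1^k = c·x^i·y^j.
Substituting Z = 1: F(X, Y, 1) = x**2 + 3*x*y - 2*y**2 - 2*y + 2.
Note: deg(f) ≤ deg(F) = 2; strict inequality happens when F is divisible by Z (lost terms).


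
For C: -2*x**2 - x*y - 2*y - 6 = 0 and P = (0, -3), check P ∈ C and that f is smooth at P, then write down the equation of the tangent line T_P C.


Tangent line at P: 3*x - 2*y - 6 = 0.

Step 1: f(0, -3) = 0, so P lies on C.
Step 2: partial derivatives
  f_x(x, y) = -4*x - y, f_y(x, y) = -x - 2.
  f_x(P) = 3, f_y(P) = -2 (gradient nonzero, so P is smooth).
Step 3: tangent line at P: 3·(x − 0) + -2·(y − -3) = 0.
Expanding: 3*x - 2*y - 6 = 0.


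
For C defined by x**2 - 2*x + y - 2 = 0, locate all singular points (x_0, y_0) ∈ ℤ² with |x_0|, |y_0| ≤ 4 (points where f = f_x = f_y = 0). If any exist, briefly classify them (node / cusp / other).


No singular points in the scanned grid; C is smooth there.

Compute partial derivatives:
  f_x = 2*x - 2.
  f_y = 1.
f_y = 1 is a nonzero constant, so f_y never vanishes: no point (x, y) can satisfy f = f_x = f_y = 0. In particular no (x, y) ∈ {−4, ..., 4}² is singular; the curve is smooth.


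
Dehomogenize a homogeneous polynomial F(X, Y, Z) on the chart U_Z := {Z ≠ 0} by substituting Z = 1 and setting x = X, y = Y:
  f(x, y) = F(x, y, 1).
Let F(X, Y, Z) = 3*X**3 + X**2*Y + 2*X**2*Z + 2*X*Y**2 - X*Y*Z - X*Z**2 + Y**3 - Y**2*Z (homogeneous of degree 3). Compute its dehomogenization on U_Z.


f(x, y) = 3*x**3 + x**2*y + 2*x**2 + 2*x*y**2 - x*y - x + y**3 - y**2

On U_Z we set Z = 1. Each monomial c·X^i·Y^j·Z^k in F becomes c·x^i·y^j·1^k = c·x^i·y^j.
Substituting Z = 1: F(X, Y, 1) = 3*x**3 + x**2*y + 2*x**2 + 2*x*y**2 - x*y - x + y**3 - y**2.
Note: deg(f) ≤ deg(F) = 3; strict inequality happens when F is divisible by Z (lost terms).


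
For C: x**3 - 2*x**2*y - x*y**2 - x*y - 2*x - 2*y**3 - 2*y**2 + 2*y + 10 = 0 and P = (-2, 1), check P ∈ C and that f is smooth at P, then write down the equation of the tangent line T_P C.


Tangent line at P: 16*x - 10*y + 42 = 0.

Step 1: f(-2, 1) = 0, so P lies on C.
Step 2: partial derivatives
  f_x(x, y) = 3*x**2 - 4*x*y - y**2 - y - 2, f_y(x, y) = -2*x**2 - 2*x*y - x - 6*y**2 - 4*y + 2.
  f_x(P) = 16, f_y(P) = -10 (gradient nonzero, so P is smooth).
Step 3: tangent line at P: 16·(x − -2) + -10·(y − 1) = 0.
Expanding: 16*x - 10*y + 42 = 0.


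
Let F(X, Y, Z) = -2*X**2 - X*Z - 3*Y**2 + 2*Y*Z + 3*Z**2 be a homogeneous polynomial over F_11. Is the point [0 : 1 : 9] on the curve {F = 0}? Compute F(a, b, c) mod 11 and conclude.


F(0,1,9) ≡ 5 (mod 11); P is NOT on the curve.

Evaluate F(0, 1, 9) term-by-term (mod 11).
  -2*X**2 ↦ -2·0·1·1 = 0
  -X*Z ↦ -1·0·1·9 = 0
  -3*Y**2 ↦ -3·1·1·1 = -3
  2*Y*Z ↦ 2·1·1·9 = 18
  3*Z**2 ↦ 3·1·1·81 = 243
Sum: F(0, 1, 9) = (0) + (0) + (-3) + (18) + (243) = 258.
Reducing mod 11: 258 ≡ 5 (mod 11).
Since F(a, b, c) ≡ 5 ≠ 0 (mod 11), P does NOT lie on the curve.


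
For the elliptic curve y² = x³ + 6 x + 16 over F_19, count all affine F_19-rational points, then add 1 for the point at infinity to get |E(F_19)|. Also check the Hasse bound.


Affine points = {(0, 4), (0, 15), (1, 2), (1, 17), (2, 6), (2, 13), (3, 2), (3, 17), (4, 3), (4, 16), (5, 0), (8, 5), (8, 14), (9, 1), (9, 18), (11, 8), (11, 11), (12, 7), (12, 12), (13, 7), (13, 12), (15, 2), (15, 17), (16, 3), (16, 16), (18, 3), (18, 16)}; affine count = 27; |E(F_19)| = 28.

Discriminant check: Δ ∝ 4a³ + 27b² = 4·6³ + 27·16² = 4·216 + 27·256 ≡ 5 (mod 19). Nonzero ⇒ E is nonsingular.
For each x ∈ F_19, compute rhs = x³ + 6·x + 16 mod 19, then count y ∈ F_19 with y² ≡ rhs.
  x = 0: rhs = 16, matching y values: 4, 15 (2 points).
  x = 1: rhs = 4, matching y values: 2, 17 (2 points).
  x = 2: rhs = 17, matching y values: 6, 13 (2 points).
  x = 3: rhs = 4, matching y values: 2, 17 (2 points).
  x = 4: rhs = 9, matching y values: 3, 16 (2 points).
  x = 5: rhs = 0, matching y values: 0 (1 points).
  x = 6: rhs = 2, matching y values: none (0 points).
  x = 7: rhs = 2, matching y values: none (0 points).
  x = 8: rhs = 6, matching y values: 5, 14 (2 points).
  x = 9: rhs = 1, matching y values: 1, 18 (2 points).
  x = 10: rhs = 12, matching y values: none (0 points).
  x = 11: rhs = 7, matching y values: 8, 11 (2 points).
  x = 12: rhs = 11, matching y values: 7, 12 (2 points).
  x = 13: rhs = 11, matching y values: 7, 12 (2 points).
  x = 14: rhs = 13, matching y values: none (0 points).
  x = 15: rhs = 4, matching y values: 2, 17 (2 points).
  x = 16: rhs = 9, matching y values: 3, 16 (2 points).
  x = 17: rhs = 15, matching y values: none (0 points).
  x = 18: rhs = 9, matching y values: 3, 16 (2 points).
Total affine count: 27.
Full point count |E(F_19)| = 27 + 1 = 28.
Hasse bound: |28 − (19+1)| = |8| = 8 ≤ 2√19 ≈ 8.7178 ✓.


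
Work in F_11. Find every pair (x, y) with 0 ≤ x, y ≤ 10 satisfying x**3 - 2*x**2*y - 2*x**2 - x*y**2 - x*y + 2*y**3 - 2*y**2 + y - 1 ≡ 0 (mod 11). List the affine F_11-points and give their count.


Affine F_11-points: {(0, 1), (0, 4), (0, 7), (1, 8), (3, 5), (4, 4), (4, 5), (5, 5), (6, 0), (6, 4), (8, 10), (9, 2), (9, 3), (9, 6)}; count = 14.

For each of the 121 pairs (x, y) ∈ F_11², evaluate f(x, y) mod 11. Record the zeros.
  x = 0: [0↦10, 1↦0, 2↦9, 3↦5, 4↦0, 5↦6, 6↦2, 7↦0, 8↦1, 9↦6, 10↦5]  zeros at y ∈ {1, 4, 7}
  x = 1: [0↦9, 1↦6, 2↦9, 3↦8, 4↦4, 5↦9, 6↦2, 7↦6, 8↦0, 9↦7, 10↦6]  zeros at y ∈ {8}
  x = 2: [0↦10, 1↦10, 2↦3, 3↦1, 4↦5, 5↦5, 6↦2, 7↦8, 8↦2, 9↦7, 10↦2]  zeros at y ∈ ∅
  x = 3: [0↦8, 1↦7, 2↦8, 3↦1, 4↦9, 5↦0, 6↦8, 7↦1, 8↦2, 9↦1, 10↦10]  zeros at y ∈ {5}
  x = 4: [0↦9, 1↦3, 2↦8, 3↦3, 4↦0, 5↦0, 6↦4, 7↦2, 8↦6, 9↦6, 10↦3]  zeros at y ∈ {4, 5}
  x = 5: [0↦8, 1↦4, 2↦9, 3↦2, 4↦6, 5↦0, 6↦7, 7↦6, 8↦9, 9↦6, 10↦9]  zeros at y ∈ {5}
  x = 6: [0↦0, 1↦5, 2↦6, 3↦4, 4↦0, 5↦6, 6↦1, 7↦8, 8↦6, 9↦7, 10↦1]  zeros at y ∈ {0, 4}
  x = 7: [0↦2, 1↦1, 2↦5, 3↦4, 4↦10, 5↦2, 6↦3, 7↦3, 8↦3, 9↦4, 10↦7]  zeros at y ∈ ∅
  x = 8: [0↦9, 1↦9, 2↦1, 3↦8, 4↦9, 5↦5, 6↦8, 7↦8, 8↦6, 9↦3, 10↦0]  zeros at y ∈ {10}
  x = 9: [0↦5, 1↦2, 2↦0, 3↦0, 4↦3, 5↦10, 6↦0, 7↦7, 8↦10, 9↦10, 10↦8]  zeros at y ∈ {2, 3, 6}
  x = 10: [0↦7, 1↦8, 2↦8, 3↦8, 4↦9, 5↦1, 6↦7, 7↦6, 8↦10, 9↦9, 10↦4]  zeros at y ∈ ∅
Collecting zeros: affine points = {(0, 1), (0, 4), (0, 7), (1, 8), (3, 5), (4, 4), (4, 5), (5, 5), (6, 0), (6, 4), (8, 10), (9, 2), (9, 3), (9, 6)}.
Total count |C(F_11)_aff| = 14.


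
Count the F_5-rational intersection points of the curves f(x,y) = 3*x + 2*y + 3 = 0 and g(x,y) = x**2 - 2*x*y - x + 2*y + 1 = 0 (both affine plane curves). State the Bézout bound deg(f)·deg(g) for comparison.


Common zeros: ∅; count = 0; Bézout bound = 2.

deg(f) = 1, deg(g) = 2, so Bézout bound = 2.
Scan x ∈ F_5. For each x, list the y ∈ F_5 with f(x, y) ≡ 0 and those with g(x, y) ≡ 0 (mod 5); the common zeros in that column are the intersection.
  x = 0: f ≡ 0 at y ∈ {1}; g ≡ 0 at y ∈ {2}; common: ∅.
  x = 1: f ≡ 0 at y ∈ {2}; g ≡ 0 at y ∈ ∅; common: ∅.
  x = 2: f ≡ 0 at y ∈ {3}; g ≡ 0 at y ∈ {4}; common: ∅.
  x = 3: f ≡ 0 at y ∈ {4}; g ≡ 0 at y ∈ {3}; common: ∅.
  x = 4: f ≡ 0 at y ∈ {0}; g ≡ 0 at y ∈ {3}; common: ∅.
Collecting: common zeros = ∅, so the count is 0.
Comparison with the Bézout bound: 0 ≤ 2 = deg(f)·deg(g), as expected for curves with no common component (the affine F_5-count falls short of the bound because intersections may lie at infinity, over extension fields, or carry multiplicity).


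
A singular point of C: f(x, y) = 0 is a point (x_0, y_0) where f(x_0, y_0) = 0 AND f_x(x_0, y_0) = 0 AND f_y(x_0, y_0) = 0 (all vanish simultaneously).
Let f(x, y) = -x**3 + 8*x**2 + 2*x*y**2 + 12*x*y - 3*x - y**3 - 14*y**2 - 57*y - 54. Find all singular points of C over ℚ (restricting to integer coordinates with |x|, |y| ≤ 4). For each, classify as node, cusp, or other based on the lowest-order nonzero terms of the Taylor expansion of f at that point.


Singular points: {(3, -3)}; classification: node.

Compute partial derivatives:
  f_x = -3*x**2 + 16*x + 2*y**2 + 12*y - 3.
  f_y = 4*x*y + 12*x - 3*y**2 - 28*y - 57.
Scan x_0 ∈ {−4, ..., 4}. For each x_0, f_y(x_0, y) is a polynomial in y; find its integer roots y ∈ {−4, ..., 4}, then test f_x and f at those candidates.
  x = -4: f_y(-4, y) = -3*y**2 - 44*y - 105; vanishes at y ∈ {-3}. (-4, -3): f_x = -133 ≠ 0.
  x = -3: f_y(-3, y) = -3*y**2 - 40*y - 93; vanishes at y ∈ {-3}. (-3, -3): f_x = -96 ≠ 0.
  x = -2: f_y(-2, y) = -3*y**2 - 36*y - 81; vanishes at y ∈ {-3}. (-2, -3): f_x = -65 ≠ 0.
  x = -1: f_y(-1, y) = -3*y**2 - 32*y - 69; vanishes at y ∈ {-3}. (-1, -3): f_x = -40 ≠ 0.
  x = 0: f_y(0, y) = -3*y**2 - 28*y - 57; vanishes at y ∈ {-3}. (0, -3): f_x = -21 ≠ 0.
  x = 1: f_y(1, y) = -3*y**2 - 24*y - 45; vanishes at y ∈ {-3}. (1, -3): f_x = -8 ≠ 0.
  x = 2: f_y(2, y) = -3*y**2 - 20*y - 33; vanishes at y ∈ {-3}. (2, -3): f_x = -1 ≠ 0.
  x = 3: f_y(3, y) = -3*y**2 - 16*y - 21; vanishes at y ∈ {-3}. (3, -3): f_x = 0, f = 0 — SINGULAR.
  x = 4: f_y(4, y) = -3*y**2 - 12*y - 9; vanishes at y ∈ {-3, -1}. (4, -3): f_x = -5 ≠ 0; (4, -1): f_x = 3 ≠ 0.
Only singular point on the grid: (3, -3).
Classify: substitute x = 3 + u, y = -3 + v and expand: f = -u**3 - u**2 + 2*u*v**2 - v**3 + v**2.
No constant or linear terms (consistent with a singular point). Quadratic part: -u**2 + v**2. Cubic part: -u**3 + 2*u*v**2 - v**3.
The quadratic part v**2 - u**2 = (v − u)(v + u) splits into two distinct linear factors, so there are two distinct tangent lines y − -3 = ±(x − 3) — this is a node (ordinary double point).
Classification: node.


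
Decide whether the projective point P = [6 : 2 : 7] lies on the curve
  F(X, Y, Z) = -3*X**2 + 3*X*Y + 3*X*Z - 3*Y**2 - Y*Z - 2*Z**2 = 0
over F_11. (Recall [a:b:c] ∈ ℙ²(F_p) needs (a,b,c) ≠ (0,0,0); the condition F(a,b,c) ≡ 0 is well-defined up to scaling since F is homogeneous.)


F(6,2,7) ≡ 7 (mod 11); P is NOT on the curve.

Evaluate F(6, 2, 7) term-by-term (mod 11).
  -3*X**2 ↦ -3·36·1·1 = -108
  3*X*Y ↦ 3·6·2·1 = 36
  3*X*Z ↦ 3·6·1·7 = 126
  -3*Y**2 ↦ -3·1·4·1 = -12
  -Y*Z ↦ -1·1·2·7 = -14
  -2*Z**2 ↦ -2·1·1·49 = -98
Sum: F(6, 2, 7) = (-108) + (36) + (126) + (-12) + (-14) + (-98) = -70.
Reducing mod 11: -70 ≡ 7 (mod 11).
Since F(a, b, c) ≡ 7 ≠ 0 (mod 11), P does NOT lie on the curve.


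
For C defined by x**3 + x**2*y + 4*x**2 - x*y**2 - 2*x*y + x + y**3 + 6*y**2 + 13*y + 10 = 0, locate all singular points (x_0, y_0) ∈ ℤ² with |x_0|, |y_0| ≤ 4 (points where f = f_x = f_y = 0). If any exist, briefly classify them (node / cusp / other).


Singular points: {(-1, -2)}; classification: node.

Compute partial derivatives:
  f_x = 3*x**2 + 2*x*y + 8*x - y**2 - 2*y + 1.
  f_y = x**2 - 2*x*y - 2*x + 3*y**2 + 12*y + 13.
Scan x_0 ∈ {−4, ..., 4}. For each x_0, f_y(x_0, y) is a polynomial in y; find its integer roots y ∈ {−4, ..., 4}, then test f_x and f at those candidates.
  x = -4: f_y(-4, y) = 3*y**2 + 20*y + 37; no integer root y with |y| ≤ 4.
  x = -3: f_y(-3, y) = 3*y**2 + 18*y + 28; no integer root y with |y| ≤ 4.
  x = -2: f_y(-2, y) = 3*y**2 + 16*y + 21; vanishes at y ∈ {-3}. (-2, -3): f_x = 6 ≠ 0.
  x = -1: f_y(-1, y) = 3*y**2 + 14*y + 16; vanishes at y ∈ {-2}. (-1, -2): f_x = 0, f = 0 — SINGULAR.
  x = 0: f_y(0, y) = 3*y**2 + 12*y + 13; no integer root y with |y| ≤ 4.
  x = 1: f_y(1, y) = 3*y**2 + 10*y + 12; no integer root y with |y| ≤ 4.
  x = 2: f_y(2, y) = 3*y**2 + 8*y + 13; no integer root y with |y| ≤ 4.
  x = 3: f_y(3, y) = 3*y**2 + 6*y + 16; no integer root y with |y| ≤ 4.
  x = 4: f_y(4, y) = 3*y**2 + 4*y + 21; no integer root y with |y| ≤ 4.
Only singular point on the grid: (-1, -2).
Classify: substitute x = -1 + u, y = -2 + v and expand: f = u**3 + u**2*v - u**2 - u*v**2 + v**3 + v**2.
No constant or linear terms (consistent with a singular point). Quadratic part: -u**2 + v**2. Cubic part: u**3 + u**2*v - u*v**2 + v**3.
The quadratic part v**2 - u**2 = (v − u)(v + u) splits into two distinct linear factors, so there are two distinct tangent lines y − -2 = ±(x − -1) — this is a node (ordinary double point).
Classification: node.


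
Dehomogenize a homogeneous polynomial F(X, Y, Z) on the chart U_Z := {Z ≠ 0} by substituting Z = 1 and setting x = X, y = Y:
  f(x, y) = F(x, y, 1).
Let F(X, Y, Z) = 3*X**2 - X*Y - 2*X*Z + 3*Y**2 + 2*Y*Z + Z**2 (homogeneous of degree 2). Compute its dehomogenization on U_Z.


f(x, y) = 3*x**2 - x*y - 2*x + 3*y**2 + 2*y + 1

On U_Z we set Z = 1. Each monomial c·X^i·Y^j·Z^k in F becomes c·x^i·y^j·1^k = c·x^i·y^j.
Substituting Z = 1: F(X, Y, 1) = 3*x**2 - x*y - 2*x + 3*y**2 + 2*y + 1.
Note: deg(f) ≤ deg(F) = 2; strict inequality happens when F is divisible by Z (lost terms).


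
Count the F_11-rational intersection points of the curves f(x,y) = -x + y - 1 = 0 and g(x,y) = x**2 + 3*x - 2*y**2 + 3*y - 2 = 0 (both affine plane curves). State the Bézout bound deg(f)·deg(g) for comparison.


Common zeros: {(1, 2)}; count = 1; Bézout bound = 2.

deg(f) = 1, deg(g) = 2, so Bézout bound = 2.
Scan x ∈ F_11. For each x, list the y ∈ F_11 with f(x, y) ≡ 0 and those with g(x, y) ≡ 0 (mod 11); the common zeros in that column are the intersection.
  x = 0: f ≡ 0 at y ∈ {1}; g ≡ 0 at y ∈ {3, 4}; common: ∅.
  x = 1: f ≡ 0 at y ∈ {2}; g ≡ 0 at y ∈ {2, 5}; common: {2}.
  x = 2: f ≡ 0 at y ∈ {3}; g ≡ 0 at y ∈ ∅; common: ∅.
  x = 3: f ≡ 0 at y ∈ {4}; g ≡ 0 at y ∈ {8, 10}; common: ∅.
  x = 4: f ≡ 0 at y ∈ {5}; g ≡ 0 at y ∈ ∅; common: ∅.
  x = 5: f ≡ 0 at y ∈ {6}; g ≡ 0 at y ∈ {8, 10}; common: ∅.
  x = 6: f ≡ 0 at y ∈ {7}; g ≡ 0 at y ∈ ∅; common: ∅.
  x = 7: f ≡ 0 at y ∈ {8}; g ≡ 0 at y ∈ {2, 5}; common: ∅.
  x = 8: f ≡ 0 at y ∈ {9}; g ≡ 0 at y ∈ {3, 4}; common: ∅.
  x = 9: f ≡ 0 at y ∈ {10}; g ≡ 0 at y ∈ ∅; common: ∅.
  x = 10: f ≡ 0 at y ∈ {0}; g ≡ 0 at y ∈ ∅; common: ∅.
Collecting: common zeros = {(1, 2)}, so the count is 1.
Comparison with the Bézout bound: 1 ≤ 2 = deg(f)·deg(g), as expected for curves with no common component (the affine F_11-count falls short of the bound because intersections may lie at infinity, over extension fields, or carry multiplicity).


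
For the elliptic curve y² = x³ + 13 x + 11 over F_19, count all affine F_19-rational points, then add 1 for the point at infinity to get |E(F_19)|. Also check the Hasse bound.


Affine points = {(0, 7), (0, 12), (1, 5), (1, 14), (2, 8), (2, 11), (3, 1), (3, 18), (5, 7), (5, 12), (6, 1), (6, 18), (8, 0), (10, 1), (10, 18), (14, 7), (14, 12), (15, 3), (15, 16), (18, 4), (18, 15)}; affine count = 21; |E(F_19)| = 22.

Discriminant check: Δ ∝ 4a³ + 27b² = 4·13³ + 27·11² = 4·2197 + 27·121 ≡ 9 (mod 19). Nonzero ⇒ E is nonsingular.
For each x ∈ F_19, compute rhs = x³ + 13·x + 11 mod 19, then count y ∈ F_19 with y² ≡ rhs.
  x = 0: rhs = 11, matching y values: 7, 12 (2 points).
  x = 1: rhs = 6, matching y values: 5, 14 (2 points).
  x = 2: rhs = 7, matching y values: 8, 11 (2 points).
  x = 3: rhs = 1, matching y values: 1, 18 (2 points).
  x = 4: rhs = 13, matching y values: none (0 points).
  x = 5: rhs = 11, matching y values: 7, 12 (2 points).
  x = 6: rhs = 1, matching y values: 1, 18 (2 points).
  x = 7: rhs = 8, matching y values: none (0 points).
  x = 8: rhs = 0, matching y values: 0 (1 points).
  x = 9: rhs = 2, matching y values: none (0 points).
  x = 10: rhs = 1, matching y values: 1, 18 (2 points).
  x = 11: rhs = 3, matching y values: none (0 points).
  x = 12: rhs = 14, matching y values: none (0 points).
  x = 13: rhs = 2, matching y values: none (0 points).
  x = 14: rhs = 11, matching y values: 7, 12 (2 points).
  x = 15: rhs = 9, matching y values: 3, 16 (2 points).
  x = 16: rhs = 2, matching y values: none (0 points).
  x = 17: rhs = 15, matching y values: none (0 points).
  x = 18: rhs = 16, matching y values: 4, 15 (2 points).
Total affine count: 21.
Full point count |E(F_19)| = 21 + 1 = 22.
Hasse bound: |22 − (19+1)| = |2| = 2 ≤ 2√19 ≈ 8.7178 ✓.


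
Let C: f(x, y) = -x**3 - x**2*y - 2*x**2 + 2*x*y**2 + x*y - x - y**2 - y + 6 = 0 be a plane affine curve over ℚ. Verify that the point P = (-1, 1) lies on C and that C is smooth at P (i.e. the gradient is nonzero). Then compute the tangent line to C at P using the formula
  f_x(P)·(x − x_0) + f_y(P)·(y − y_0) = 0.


Tangent line at P: 5*x - 9*y + 14 = 0.

Step 1: f(-1, 1) = 0, so P lies on C.
Step 2: partial derivatives
  f_x(x, y) = -3*x**2 - 2*x*y - 4*x + 2*y**2 + y - 1, f_y(x, y) = -x**2 + 4*x*y + x - 2*y - 1.
  f_x(P) = 5, f_y(P) = -9 (gradient nonzero, so P is smooth).
Step 3: tangent line at P: 5·(x − -1) + -9·(y − 1) = 0.
Expanding: 5*x - 9*y + 14 = 0.


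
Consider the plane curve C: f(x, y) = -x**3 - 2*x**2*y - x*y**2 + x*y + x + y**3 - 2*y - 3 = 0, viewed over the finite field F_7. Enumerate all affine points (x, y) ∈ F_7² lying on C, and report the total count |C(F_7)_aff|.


Affine F_7-points: {(0, 5), (3, 6), (4, 0)}; count = 3.

For each of the 49 pairs (x, y) ∈ F_7², evaluate f(x, y) mod 7. Record the zeros.
  x = 0: [0↦4, 1↦3, 2↦1, 3↦4, 4↦4, 5↦0, 6↦5]  zeros at y ∈ {5}
  x = 1: [0↦4, 1↦1, 2↦2, 3↦6, 4↦5, 5↦5, 6↦5]  zeros at y ∈ ∅
  x = 2: [0↦5, 1↦3, 2↦3, 3↦4, 4↦5, 5↦5, 6↦3]  zeros at y ∈ ∅
  x = 3: [0↦1, 1↦3, 2↦5, 3↦6, 4↦5, 5↦1, 6↦0]  zeros at y ∈ {6}
  x = 4: [0↦0, 1↦2, 2↦2, 3↦6, 4↦6, 5↦1, 6↦4]  zeros at y ∈ {0}
  x = 5: [0↦3, 1↦1, 2↦2, 3↦5, 4↦2, 5↦6, 6↦2]  zeros at y ∈ ∅
  x = 6: [0↦4, 1↦1, 2↦6, 3↦4, 4↦1, 5↦3, 6↦2]  zeros at y ∈ ∅
Collecting zeros: affine points = {(0, 5), (3, 6), (4, 0)}.
Total count |C(F_7)_aff| = 3.


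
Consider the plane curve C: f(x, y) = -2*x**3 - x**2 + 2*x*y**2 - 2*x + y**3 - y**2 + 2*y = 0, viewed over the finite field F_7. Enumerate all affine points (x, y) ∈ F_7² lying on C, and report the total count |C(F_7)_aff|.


Affine F_7-points: {(0, 0), (0, 4), (1, 6), (2, 2), (4, 2), (4, 3), (5, 1), (6, 5)}; count = 8.

For each of the 49 pairs (x, y) ∈ F_7², evaluate f(x, y) mod 7. Record the zeros.
  x = 0: [0↦0, 1↦2, 2↦1, 3↦3, 4↦0, 5↦5, 6↦3]  zeros at y ∈ {0, 4}
  x = 1: [0↦2, 1↦6, 2↦4, 3↦2, 4↦6, 5↦1, 6↦0]  zeros at y ∈ {6}
  x = 2: [0↦4, 1↦3, 2↦0, 3↦1, 4↦5, 5↦4, 6↦4]  zeros at y ∈ {2}
  x = 3: [0↦1, 1↦2, 2↦5, 3↦2, 4↦6, 5↦2, 6↦3]  zeros at y ∈ ∅
  x = 4: [0↦2, 1↦5, 2↦0, 3↦0, 4↦4, 5↦4, 6↦6]  zeros at y ∈ {2, 3}
  x = 5: [0↦2, 1↦0, 2↦1, 3↦4, 4↦1, 5↦5, 6↦1]  zeros at y ∈ {1}
  x = 6: [0↦3, 1↦3, 2↦3, 3↦2, 4↦6, 5↦0, 6↦4]  zeros at y ∈ {5}
Collecting zeros: affine points = {(0, 0), (0, 4), (1, 6), (2, 2), (4, 2), (4, 3), (5, 1), (6, 5)}.
Total count |C(F_7)_aff| = 8.


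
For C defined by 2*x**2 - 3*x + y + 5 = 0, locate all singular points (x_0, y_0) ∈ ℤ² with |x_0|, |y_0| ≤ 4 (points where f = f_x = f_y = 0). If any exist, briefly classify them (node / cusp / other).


No singular points in the scanned grid; C is smooth there.

Compute partial derivatives:
  f_x = 4*x - 3.
  f_y = 1.
f_y = 1 is a nonzero constant, so f_y never vanishes: no point (x, y) can satisfy f = f_x = f_y = 0. In particular no (x, y) ∈ {−4, ..., 4}² is singular; the curve is smooth.


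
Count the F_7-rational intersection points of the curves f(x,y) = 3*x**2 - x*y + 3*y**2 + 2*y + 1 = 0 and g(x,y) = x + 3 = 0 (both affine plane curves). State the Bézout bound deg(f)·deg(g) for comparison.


Common zeros: {(4, 0), (4, 3)}; count = 2; Bézout bound = 2.

deg(f) = 2, deg(g) = 1, so Bézout bound = 2.
Scan x ∈ F_7. For each x, list the y ∈ F_7 with f(x, y) ≡ 0 and those with g(x, y) ≡ 0 (mod 7); the common zeros in that column are the intersection.
  x = 0: f ≡ 0 at y ∈ ∅; g ≡ 0 at y ∈ ∅; common: ∅.
  x = 1: f ≡ 0 at y ∈ {4, 5}; g ≡ 0 at y ∈ ∅; common: ∅.
  x = 2: f ≡ 0 at y ∈ ∅; g ≡ 0 at y ∈ ∅; common: ∅.
  x = 3: f ≡ 0 at y ∈ {0, 5}; g ≡ 0 at y ∈ ∅; common: ∅.
  x = 4: f ≡ 0 at y ∈ {0, 3}; g ≡ 0 at y ∈ {0, 1, 2, 3, 4, 5, 6}; common: {0, 3}.
  x = 5: f ≡ 0 at y ∈ {4}; g ≡ 0 at y ∈ ∅; common: ∅.
  x = 6: f ≡ 0 at y ∈ ∅; g ≡ 0 at y ∈ ∅; common: ∅.
Collecting: common zeros = {(4, 0), (4, 3)}, so the count is 2.
Comparison with the Bézout bound: 2 ≤ 2 = deg(f)·deg(g), as expected for curves with no common component (the bound is attained).


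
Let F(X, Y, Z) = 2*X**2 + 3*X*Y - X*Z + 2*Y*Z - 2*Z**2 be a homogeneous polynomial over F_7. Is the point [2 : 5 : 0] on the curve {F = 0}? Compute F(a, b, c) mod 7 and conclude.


F(2,5,0) ≡ 3 (mod 7); P is NOT on the curve.

Evaluate F(2, 5, 0) term-by-term (mod 7).
  2*X**2 ↦ 2·4·1·1 = 8
  3*X*Y ↦ 3·2·5·1 = 30
  -X*Z ↦ -1·2·1·0 = 0
  2*Y*Z ↦ 2·1·5·0 = 0
  -2*Z**2 ↦ -2·1·1·0 = 0
Sum: F(2, 5, 0) = (8) + (30) + (0) + (0) + (0) = 38.
Reducing mod 7: 38 ≡ 3 (mod 7).
Since F(a, b, c) ≡ 3 ≠ 0 (mod 7), P does NOT lie on the curve.


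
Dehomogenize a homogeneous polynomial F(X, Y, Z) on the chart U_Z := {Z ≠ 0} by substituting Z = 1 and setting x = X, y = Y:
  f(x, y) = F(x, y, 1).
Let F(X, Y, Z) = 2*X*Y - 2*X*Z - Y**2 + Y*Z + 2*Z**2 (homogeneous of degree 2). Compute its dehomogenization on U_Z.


f(x, y) = 2*x*y - 2*x - y**2 + y + 2

On U_Z we set Z = 1. Each monomial c·X^i·Y^j·Z^k in F becomes c·x^i·y^j·1^k = c·x^i·y^j.
Substituting Z = 1: F(X, Y, 1) = 2*x*y - 2*x - y**2 + y + 2.
Note: deg(f) ≤ deg(F) = 2; strict inequality happens when F is divisible by Z (lost terms).


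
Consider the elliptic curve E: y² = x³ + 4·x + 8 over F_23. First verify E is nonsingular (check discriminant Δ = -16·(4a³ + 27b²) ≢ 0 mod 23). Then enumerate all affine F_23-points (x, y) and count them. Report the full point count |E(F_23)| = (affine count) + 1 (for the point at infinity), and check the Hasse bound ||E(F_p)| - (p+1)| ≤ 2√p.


Affine points = {(0, 10), (0, 13), (1, 6), (1, 17), (2, 1), (2, 22), (3, 1), (3, 22), (6, 8), (6, 15), (8, 0), (10, 6), (10, 17), (11, 7), (11, 16), (12, 6), (12, 17), (13, 7), (13, 16), (14, 5), (14, 18), (15, 4), (15, 19), (18, 1), (18, 22), (22, 7), (22, 16)}; affine count = 27; |E(F_23)| = 28.

Discriminant check: Δ ∝ 4a³ + 27b² = 4·4³ + 27·8² = 4·64 + 27·64 ≡ 6 (mod 23). Nonzero ⇒ E is nonsingular.
For each x ∈ F_23, compute rhs = x³ + 4·x + 8 mod 23, then count y ∈ F_23 with y² ≡ rhs.
  x = 0: rhs = 8, matching y values: 10, 13 (2 points).
  x = 1: rhs = 13, matching y values: 6, 17 (2 points).
  x = 2: rhs = 1, matching y values: 1, 22 (2 points).
  x = 3: rhs = 1, matching y values: 1, 22 (2 points).
  x = 4: rhs = 19, matching y values: none (0 points).
  x = 5: rhs = 15, matching y values: none (0 points).
  x = 6: rhs = 18, matching y values: 8, 15 (2 points).
  x = 7: rhs = 11, matching y values: none (0 points).
  x = 8: rhs = 0, matching y values: 0 (1 points).
  x = 9: rhs = 14, matching y values: none (0 points).
  x = 10: rhs = 13, matching y values: 6, 17 (2 points).
  x = 11: rhs = 3, matching y values: 7, 16 (2 points).
  x = 12: rhs = 13, matching y values: 6, 17 (2 points).
  x = 13: rhs = 3, matching y values: 7, 16 (2 points).
  x = 14: rhs = 2, matching y values: 5, 18 (2 points).
  x = 15: rhs = 16, matching y values: 4, 19 (2 points).
  x = 16: rhs = 5, matching y values: none (0 points).
  x = 17: rhs = 21, matching y values: none (0 points).
  x = 18: rhs = 1, matching y values: 1, 22 (2 points).
  x = 19: rhs = 20, matching y values: none (0 points).
  x = 20: rhs = 15, matching y values: none (0 points).
  x = 21: rhs = 15, matching y values: none (0 points).
  x = 22: rhs = 3, matching y values: 7, 16 (2 points).
Total affine count: 27.
Full point count |E(F_23)| = 27 + 1 = 28.
Hasse bound: |28 − (23+1)| = |4| = 4 ≤ 2√23 ≈ 9.5917 ✓.
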